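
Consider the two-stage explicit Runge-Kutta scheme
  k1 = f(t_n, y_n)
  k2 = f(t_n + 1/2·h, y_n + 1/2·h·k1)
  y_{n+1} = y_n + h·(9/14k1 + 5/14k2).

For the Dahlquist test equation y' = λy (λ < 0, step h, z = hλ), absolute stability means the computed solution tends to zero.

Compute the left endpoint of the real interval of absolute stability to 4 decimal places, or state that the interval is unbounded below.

Test eqn y'=λy, z=hλ:
  k1=λy_n ⇒ h·k1=z·y_n;  k2=λ(1+1/2z)y_n ⇒ h·k2=z(1+1/2z)y_n
  y_{n+1}/y_n = 1 + 9/14z + 5/14z(1+1/2z) = 1 + z + 5/28z²
  ⇒ R(z) = 1 + z + 5/28z².

Find x<0 with |R(x)|<1.
x=-1.34: |R|=0.0194
R=1: x+5/28x²=0 ⇒ x=−28/5=-5.6000; min R=1−1/(4·5/28)=-0.4000>−1
Confirm numerically:
  x=-5.073: |R|=0.52259 <1
  x=-4.017: |R|=0.13552 <1
  x=-3.886: |R|=0.18939 <1
  x=-3.851: |R|=0.20275 <1
  x=-5.757: |R|=1.16140 >1
  x=-5.680: |R|=1.08114 >1
So |R|<1 on (-5.6000, 0).

z* = -5.6000.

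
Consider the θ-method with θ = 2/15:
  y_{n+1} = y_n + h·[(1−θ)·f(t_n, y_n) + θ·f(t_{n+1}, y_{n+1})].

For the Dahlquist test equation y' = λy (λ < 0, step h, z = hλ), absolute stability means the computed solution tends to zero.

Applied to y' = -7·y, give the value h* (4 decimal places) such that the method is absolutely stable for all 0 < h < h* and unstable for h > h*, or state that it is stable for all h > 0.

(-2.7273,0); λ=-7 ⇒ h* = (30/11)/7 = 0.3896.

With y'=λy (z=hλ):
  y_{n+1} = y_n + z·[13/15·y_n + 2/15·y_{n+1}] ⇒ (1 − 2/15z)y_{n+1} = (1 + 13/15z)y_n
  so R(z) = (1 + 13/15z)/(1 − 2/15z).

Boundary: |R(x)|=1, x<0.
x=-1.57: |R|=0.2982
R=−1: 1+13/15x = −1+2/15x ⇒ -11/15x=2 ⇒ x=2/(-11/15)=-2.7273
Confirm numerically:
  x=-2.220: |R|=0.71296 <1
  x=-1.365: |R|=0.15482 <1
  x=-1.126: |R|=0.02098 <1
  x=-3.287: |R|=1.28539 >1
  x=-2.796: |R|=1.03671 >1
So |R|<1 on (-2.7273, 0).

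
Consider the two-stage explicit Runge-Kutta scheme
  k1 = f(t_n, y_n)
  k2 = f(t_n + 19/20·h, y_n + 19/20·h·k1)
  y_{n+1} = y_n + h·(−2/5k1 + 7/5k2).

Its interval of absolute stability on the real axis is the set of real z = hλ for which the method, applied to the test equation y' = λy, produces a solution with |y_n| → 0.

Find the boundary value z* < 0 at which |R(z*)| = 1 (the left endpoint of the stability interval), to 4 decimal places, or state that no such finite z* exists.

left endpoint -0.7519.

Test eqn y'=λy, z=hλ:
  k1=λy_n ⇒ h·k1=z·y_n;  k2=λ(1+19/20z)y_n ⇒ h·k2=z(1+19/20z)y_n
  y_{n+1}/y_n = 1 − 2/5z + 7/5z(1+19/20z) = 1 + z + 133/100z²
  ⇒ R(z) = 1 + z + 133/100z².

Find x<0 with |R(x)|<1.
x=-0.77: |R|=1.0186
R=1: x+133/100x²=0 ⇒ x=−100/133=-0.7519; min R=1−1/(4·133/100)=0.8120>−1
Confirm numerically:
  x=-0.668: |R|=0.92548 <1
  x=-0.643: |R|=0.90689 <1
  x=-0.493: |R|=0.83026 <1
  x=-1.074: |R|=1.46012 >1
  x=-1.061: |R|=1.43621 >1
Interval (-0.7519, 0).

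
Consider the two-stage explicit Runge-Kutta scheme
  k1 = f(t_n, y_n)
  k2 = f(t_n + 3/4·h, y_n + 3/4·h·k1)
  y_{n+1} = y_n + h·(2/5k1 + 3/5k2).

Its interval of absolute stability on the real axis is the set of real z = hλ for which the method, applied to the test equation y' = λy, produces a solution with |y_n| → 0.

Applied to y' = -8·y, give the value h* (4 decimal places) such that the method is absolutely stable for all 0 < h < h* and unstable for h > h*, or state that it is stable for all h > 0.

With y'=λy (z=hλ):
  k1=λy_n ⇒ h·k1=z·y_n;  k2=λ(1+3/4z)y_n ⇒ h·k2=z(1+3/4z)y_n
  y_{n+1}/y_n = 1 + 2/5z + 3/5z(1+3/4z) = 1 + z + 9/20z²
  ⇒ R(z) = 1 + z + 9/20z².

Find x<0 with |R(x)|<1.
x=-1.02: |R|=0.4482
R=1: x+9/20x²=0 ⇒ x=−20/9=-2.2222; min R=1−1/(4·9/20)=0.4444>−1
Confirm numerically:
  x=-1.133: |R|=0.44466 <1
  x=-1.118: |R|=0.44447 <1
  x=-1.088: |R|=0.44468 <1
  x=-2.770: |R|=1.68280 >1
  x=-2.672: |R|=1.54081 >1
  x=-2.445: |R|=1.24511 >1
Interval (-2.2222, 0).

(-2.2222,0); λ=-8 ⇒ h* = (20/9)/8 = 0.2778.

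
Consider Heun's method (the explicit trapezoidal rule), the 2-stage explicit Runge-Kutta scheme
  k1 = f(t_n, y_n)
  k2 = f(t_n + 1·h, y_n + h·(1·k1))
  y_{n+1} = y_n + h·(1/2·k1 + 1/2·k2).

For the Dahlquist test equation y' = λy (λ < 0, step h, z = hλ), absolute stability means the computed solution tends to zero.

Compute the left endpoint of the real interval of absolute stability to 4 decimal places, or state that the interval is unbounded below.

z* = -2.0000.

Test eqn y'=λy, z=hλ:
  order 2, 2-stage ⇒ R(z)=1+z+z^2/2
  (e.g. R(-1.04)=0.50080, |R|=0.50080)

Find x<0 with |R(x)|<1.
x=-1.04: |R|=0.5008
|R(-1.95)|=0.9512 |R(-1.7)|=0.7450 |R(-1.37)|=0.5685
Bisect:
  x_lo=-2.7674 |R|=2.0618  x_hi=-0.1484 |R|=0.8626
  mid=-1.45790 |R|=0.60483 →hi
  mid=-2.11263 |R|=1.11897 →lo
  mid=-1.78526 |R|=0.80832 →hi
  mid=-1.94895 |R|=0.95025 →hi
  mid=-2.03079 |R|=1.03126 →lo
  mid=-1.98987 |R|=0.98992 →hi
  mid=-2.01033 |R|=1.01038 →lo
  mid=-2.00010 |R|=1.00010 →lo
  mid=-1.99498 |R|=0.99499 →hi
  ...
  [-2.00010,-1.99994] ⇒ x*=-2.0000
Stable set (-2.0000, 0).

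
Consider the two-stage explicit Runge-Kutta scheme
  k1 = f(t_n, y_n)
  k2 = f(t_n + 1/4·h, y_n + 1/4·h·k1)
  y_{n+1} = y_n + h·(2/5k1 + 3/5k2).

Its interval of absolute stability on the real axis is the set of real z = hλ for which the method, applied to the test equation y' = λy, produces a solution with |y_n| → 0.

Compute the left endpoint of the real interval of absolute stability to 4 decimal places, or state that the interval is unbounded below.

z* = -6.6667.

Set f=λy, z=hλ:
  k1=λy_n ⇒ h·k1=z·y_n;  k2=λ(1+1/4z)y_n ⇒ h·k2=z(1+1/4z)y_n
  y_{n+1}/y_n = 1 + 2/5z + 3/5z(1+1/4z) = 1 + z + 3/20z²
  R(z) = 1 + z + 3/20z².

Boundary: |R(x)|=1, x<0.
x=-1.64: |R|=0.2366
R=1: x+3/20x²=0 ⇒ x=−20/3=-6.6667; min R=1−1/(4·3/20)=-0.6667>−1
Confirm numerically:
  x=-5.391: |R|=0.03157 <1
  x=-5.058: |R|=0.22050 <1
  x=-4.979: |R|=0.26043 <1
  x=-2.771: |R|=0.61923 <1
  x=-6.995: |R|=1.34450 >1
  x=-6.688: |R|=1.02140 >1
So |R|<1 on (-6.6667, 0).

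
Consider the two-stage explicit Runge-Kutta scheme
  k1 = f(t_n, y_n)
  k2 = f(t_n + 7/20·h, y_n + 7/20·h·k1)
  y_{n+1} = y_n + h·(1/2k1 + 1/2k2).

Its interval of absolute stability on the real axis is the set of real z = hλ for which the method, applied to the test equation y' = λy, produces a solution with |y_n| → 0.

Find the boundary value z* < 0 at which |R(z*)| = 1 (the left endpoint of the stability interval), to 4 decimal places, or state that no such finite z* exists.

Test eqn y'=λy, z=hλ:
  k1=λy_n ⇒ h·k1=z·y_n;  k2=λ(1+7/20z)y_n ⇒ h·k2=z(1+7/20z)y_n
  y_{n+1}/y_n = 1 + 1/2z + 1/2z(1+7/20z) = 1 + z + 7/40z²
  so R(z) = 1 + z + 7/40z².

Find x<0 with |R(x)|<1.
x=-0.61: |R|=0.4551
R=1: x+7/40x²=0 ⇒ x=−40/7=-5.7143; min R=1−1/(4·7/40)=-0.4286>−1
Confirm numerically:
  x=-5.424: |R|=0.72446 <1
  x=-5.218: |R|=0.54682 <1
  x=-5.079: |R|=0.43534 <1
  x=-3.536: |R|=0.34792 <1
  x=-5.775: |R|=1.06136 >1
  x=-5.758: |R|=1.04405 >1
So |R|<1 on (-5.7143, 0).

z* = -5.7143.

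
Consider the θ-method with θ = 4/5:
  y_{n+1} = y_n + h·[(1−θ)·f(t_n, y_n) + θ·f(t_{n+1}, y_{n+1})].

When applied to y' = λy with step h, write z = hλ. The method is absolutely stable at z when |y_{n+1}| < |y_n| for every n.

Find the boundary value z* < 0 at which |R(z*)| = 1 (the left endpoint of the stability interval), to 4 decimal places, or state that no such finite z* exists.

(−∞, 0) — no finite endpoint.

On y'=λy, z=hλ:
  y_{n+1} = y_n + z·[1/5·y_n + 4/5·y_{n+1}] ⇒ (1 − 4/5z)y_{n+1} = (1 + 1/5z)y_n
  ⇒ R(z) = (1 + 1/5z)/(1 − 4/5z).

Find x<0 with |R(x)|<1.
x=-1.15: |R|=0.4010
x=-2: |R|=0.2308
x=-10: |R|=0.1111
x=-100: |R|=0.2346
θ=4/5≥1/2 ⇒ |1+1/5x|<|1−4/5x| ∀x<0 ⇒ interval (−∞,0).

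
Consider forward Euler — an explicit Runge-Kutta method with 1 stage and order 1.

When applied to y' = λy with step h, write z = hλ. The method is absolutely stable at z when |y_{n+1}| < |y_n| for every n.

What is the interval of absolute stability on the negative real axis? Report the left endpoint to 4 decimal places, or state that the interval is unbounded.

z∈(-2.0000,0).

Test eqn y'=λy, z=hλ:
  order 1, 1-stage ⇒ R(z)=1+z
  (e.g. R(-0.79)=0.21000, |R|=0.21000)

Boundary: |R(x)|=1, x<0.
x=-0.79: |R|=0.2100
|R(-1.98)|=0.9800 |R(-1.89)|=0.8900 |R(-1.21)|=0.2100
Bisect:
  x_lo=-2.7461 |R|=1.7461  x_hi=-0.1013 |R|=0.8987
  mid=-1.42366 |R|=0.42366 →hi
  mid=-2.08486 |R|=1.08486 →lo
  mid=-1.75426 |R|=0.75426 →hi
  mid=-1.91956 |R|=0.91956 →hi
  mid=-2.00221 |R|=1.00221 →lo
  mid=-1.96088 |R|=0.96088 →hi
  mid=-1.98154 |R|=0.98154 →hi
  mid=-1.99188 |R|=0.99188 →hi
  mid=-1.99704 |R|=0.99704 →hi
  ...
  [-2.00011,-1.99995] ⇒ x*=-2.0000
Stable set (-2.0000, 0).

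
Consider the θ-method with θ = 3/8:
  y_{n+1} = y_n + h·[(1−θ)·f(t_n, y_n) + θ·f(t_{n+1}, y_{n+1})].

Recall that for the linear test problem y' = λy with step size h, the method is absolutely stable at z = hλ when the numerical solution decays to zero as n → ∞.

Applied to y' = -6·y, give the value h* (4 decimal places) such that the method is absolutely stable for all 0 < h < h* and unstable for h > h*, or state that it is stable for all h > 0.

(-8.0000,0); λ=-6 ⇒ h* = (8)/6 = 1.3333.

With y'=λy (z=hλ):
  y_{n+1} = y_n + z·[5/8·y_n + 3/8·y_{n+1}] ⇒ (1 − 3/8z)y_{n+1} = (1 + 5/8z)y_n
  ⇒ R(z) = (1 + 5/8z)/(1 − 3/8z).

Boundary: |R(x)|=1, x<0.
x=-1.53: |R|=0.0278
R=−1: 1+5/8x = −1+3/8x ⇒ -1/4x=2 ⇒ x=2/(-1/4)=-8.0000
Confirm numerically:
  x=-7.554: |R|=0.97091 <1
  x=-6.387: |R|=0.88123 <1
  x=-5.761: |R|=0.82288 <1
  x=-8.547: |R|=1.03252 >1
  x=-8.427: |R|=1.02566 >1
  x=-8.073: |R|=1.00453 >1
Interval (-8.0000, 0).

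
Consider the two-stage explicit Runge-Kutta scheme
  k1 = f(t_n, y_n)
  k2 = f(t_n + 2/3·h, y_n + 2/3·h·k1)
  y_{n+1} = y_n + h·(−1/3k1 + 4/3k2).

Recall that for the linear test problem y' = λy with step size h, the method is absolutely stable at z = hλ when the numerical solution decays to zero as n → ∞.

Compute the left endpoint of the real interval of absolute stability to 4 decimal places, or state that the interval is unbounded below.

left endpoint -1.1250.

With y'=λy (z=hλ):
  k1=λy_n ⇒ h·k1=z·y_n;  k2=λ(1+2/3z)y_n ⇒ h·k2=z(1+2/3z)y_n
  y_{n+1}/y_n = 1 − 1/3z + 4/3z(1+2/3z) = 1 + z + 8/9z²
  R(z) = 1 + z + 8/9z².

Solve |R(x)|<1 on ℝ⁻.
x=-1.43: |R|=1.3877
R=1: x+8/9x²=0 ⇒ x=−9/8=-1.1250; min R=1−1/(4·8/9)=0.7188>−1
Confirm numerically:
  x=-0.924: |R|=0.83491 <1
  x=-0.638: |R|=0.72382 <1
  x=-0.551: |R|=0.71887 <1
  x=-0.509: |R|=0.72129 <1
  x=-1.435: |R|=1.39542 >1
  x=-1.215: |R|=1.09720 >1
  x=-1.165: |R|=1.04142 >1
Stable set (-1.1250, 0).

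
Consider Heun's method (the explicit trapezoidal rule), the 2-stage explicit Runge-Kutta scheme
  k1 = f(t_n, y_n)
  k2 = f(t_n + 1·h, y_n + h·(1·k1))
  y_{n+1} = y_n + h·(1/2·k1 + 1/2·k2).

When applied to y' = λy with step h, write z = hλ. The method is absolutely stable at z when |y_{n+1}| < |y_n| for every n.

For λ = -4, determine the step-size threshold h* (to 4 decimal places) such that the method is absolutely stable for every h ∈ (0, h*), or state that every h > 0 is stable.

With y'=λy (z=hλ):
  order 2, 2-stage ⇒ R(z)=1+z+z^2/2
  (e.g. R(-0.87)=0.50845, |R|=0.50845)

Boundary: |R(x)|=1, x<0.
x=-0.87: |R|=0.5085
|R(-1.63)|=0.6985 |R(-1.38)|=0.5722 |R(-0.56)|=0.5968
Bisect:
  x_lo=-2.6903 |R|=1.9285  x_hi=-0.2593 |R|=0.7743
  mid=-1.47477 |R|=0.61270 →hi
  mid=-2.08251 |R|=1.08592 →lo
  mid=-1.77864 |R|=0.80314 →hi
  mid=-1.93058 |R|=0.93299 →hi
  mid=-2.00655 |R|=1.00657 →lo
  mid=-1.96856 |R|=0.96906 →hi
  mid=-1.98755 |R|=0.98763 →hi
  mid=-1.99705 |R|=0.99705 →hi
  mid=-2.00180 |R|=1.00180 →lo
  ...
  [-2.00002,-1.99987] ⇒ x*=-2.0000
So |R|<1 on (-2.0000, 0).

(-2.0000,0); λ=-4 ⇒ h* = 0.5000.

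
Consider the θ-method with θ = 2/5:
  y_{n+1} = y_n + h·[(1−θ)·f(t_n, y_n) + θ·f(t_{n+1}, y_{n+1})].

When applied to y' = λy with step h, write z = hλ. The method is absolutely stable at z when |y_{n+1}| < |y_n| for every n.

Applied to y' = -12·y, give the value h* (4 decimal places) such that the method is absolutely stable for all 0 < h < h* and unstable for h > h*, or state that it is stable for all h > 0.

(-10.0000,0); λ=-12 ⇒ h* = (10)/12 = 0.8333.

On y'=λy, z=hλ:
  y_{n+1} = y_n + z·[3/5·y_n + 2/5·y_{n+1}] ⇒ (1 − 2/5z)y_{n+1} = (1 + 3/5z)y_n
  R(z) = (1 + 3/5z)/(1 − 2/5z).

Boundary: |R(x)|=1, x<0.
x=-1.76: |R|=0.0329
R=−1: 1+3/5x = −1+2/5x ⇒ -1/5x=2 ⇒ x=2/(-1/5)=-10.0000
Confirm numerically:
  x=-9.684: |R|=0.98703 <1
  x=-9.276: |R|=0.96926 <1
  x=-8.345: |R|=0.92370 <1
  x=-5.906: |R|=0.75648 <1
  x=-10.325: |R|=1.01267 >1
  x=-10.228: |R|=1.00896 >1
So |R|<1 on (-10.0000, 0).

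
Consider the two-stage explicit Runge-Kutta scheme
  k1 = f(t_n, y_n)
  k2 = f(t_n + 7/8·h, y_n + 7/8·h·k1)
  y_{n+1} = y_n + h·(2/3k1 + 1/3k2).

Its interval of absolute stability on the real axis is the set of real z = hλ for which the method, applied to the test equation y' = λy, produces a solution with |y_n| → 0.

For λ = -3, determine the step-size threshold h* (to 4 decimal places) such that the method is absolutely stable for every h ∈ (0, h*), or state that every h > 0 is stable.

(-3.4286,0); λ=-3 ⇒ h* = (24/7)/3 = 1.1429.

With y'=λy (z=hλ):
  k1=λy_n ⇒ h·k1=z·y_n;  k2=λ(1+7/8z)y_n ⇒ h·k2=z(1+7/8z)y_n
  y_{n+1}/y_n = 1 + 2/3z + 1/3z(1+7/8z) = 1 + z + 7/24z²
  ⇒ R(z) = 1 + z + 7/24z².

Find x<0 with |R(x)|<1.
x=-0.35: |R|=0.6857
R=1: x+7/24x²=0 ⇒ x=−24/7=-3.4286; min R=1−1/(4·7/24)=0.1429>−1
Confirm numerically:
  x=-3.206: |R|=0.79188 <1
  x=-2.718: |R|=0.43669 <1
  x=-2.210: |R|=0.21453 <1
  x=-1.788: |R|=0.14444 <1
  x=-3.982: |R|=1.64276 >1
  x=-3.662: |R|=1.24932 >1
Stable set (-3.4286, 0).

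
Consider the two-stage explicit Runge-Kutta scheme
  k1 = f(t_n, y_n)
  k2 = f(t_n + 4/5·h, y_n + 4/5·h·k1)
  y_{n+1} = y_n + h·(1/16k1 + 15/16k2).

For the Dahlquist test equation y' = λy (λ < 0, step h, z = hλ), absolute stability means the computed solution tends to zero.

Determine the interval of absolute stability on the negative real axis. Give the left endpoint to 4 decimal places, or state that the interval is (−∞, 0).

Set f=λy, z=hλ:
  k1=λy_n ⇒ h·k1=z·y_n;  k2=λ(1+4/5z)y_n ⇒ h·k2=z(1+4/5z)y_n
  y_{n+1}/y_n = 1 + 1/16z + 15/16z(1+4/5z) = 1 + z + 3/4z²
  ⇒ R(z) = 1 + z + 3/4z².

Find x<0 with |R(x)|<1.
x=-1.58: |R|=1.2923
R=1: x+3/4x²=0 ⇒ x=−4/3=-1.3333; min R=1−1/(4·3/4)=0.6667>−1
Confirm numerically:
  x=-0.976: |R|=0.73843 <1
  x=-0.859: |R|=0.69441 <1
  x=-0.643: |R|=0.66709 <1
  x=-0.608: |R|=0.66925 <1
  x=-1.635: |R|=1.36992 >1
  x=-1.588: |R|=1.30331 >1
So |R|<1 on (-1.3333, 0).

(-1.3333, 0).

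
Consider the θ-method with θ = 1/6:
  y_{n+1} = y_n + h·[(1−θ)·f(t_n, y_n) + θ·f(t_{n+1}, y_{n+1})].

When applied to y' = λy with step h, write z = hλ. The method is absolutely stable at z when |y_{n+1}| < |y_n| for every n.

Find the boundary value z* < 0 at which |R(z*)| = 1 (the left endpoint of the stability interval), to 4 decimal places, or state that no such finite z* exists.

left endpoint -3.0000.

Set f=λy, z=hλ:
  y_{n+1} = y_n + z·[5/6·y_n + 1/6·y_{n+1}] ⇒ (1 − 1/6z)y_{n+1} = (1 + 5/6z)y_n
  Hence R(z) = (1 + 5/6z)/(1 − 1/6z).

Solve |R(x)|<1 on ℝ⁻.
x=-0.37: |R|=0.6515
R=−1: 1+5/6x = −1+1/6x ⇒ -2/3x=2 ⇒ x=2/(-2/3)=-3.0000
Confirm numerically:
  x=-2.819: |R|=0.91790 <1
  x=-1.482: |R|=0.18845 <1
  x=-1.436: |R|=0.15869 <1
  x=-3.483: |R|=1.20373 >1
  x=-3.300: |R|=1.12903 >1
  x=-3.126: |R|=1.05523 >1
Interval (-3.0000, 0).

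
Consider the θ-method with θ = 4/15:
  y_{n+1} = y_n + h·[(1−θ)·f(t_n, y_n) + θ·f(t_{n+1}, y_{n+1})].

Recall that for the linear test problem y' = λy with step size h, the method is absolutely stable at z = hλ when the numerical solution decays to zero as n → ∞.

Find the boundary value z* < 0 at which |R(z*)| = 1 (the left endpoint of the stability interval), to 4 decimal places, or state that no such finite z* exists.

left endpoint -4.2857.

Test eqn y'=λy, z=hλ:
  y_{n+1} = y_n + z·[11/15·y_n + 4/15·y_{n+1}] ⇒ (1 − 4/15z)y_{n+1} = (1 + 11/15z)y_n
  Hence R(z) = (1 + 11/15z)/(1 − 4/15z).

Need |R(x)|<1, x<0.
x=-0.61: |R|=0.4753
R=−1: 1+11/15x = −1+4/15x ⇒ -7/15x=2 ⇒ x=2/(-7/15)=-4.2857
Confirm numerically:
  x=-2.299: |R|=0.42524 <1
  x=-2.019: |R|=0.31240 <1
  x=-1.844: |R|=0.23615 <1
  x=-4.764: |R|=1.09831 >1
  x=-4.598: |R|=1.06546 >1
Interval (-4.2857, 0).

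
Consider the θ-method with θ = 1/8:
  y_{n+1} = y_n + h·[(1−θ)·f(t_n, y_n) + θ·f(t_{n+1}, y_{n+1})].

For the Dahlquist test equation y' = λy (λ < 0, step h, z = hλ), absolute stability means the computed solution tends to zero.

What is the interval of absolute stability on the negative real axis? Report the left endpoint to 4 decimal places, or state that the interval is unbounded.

Test eqn y'=λy, z=hλ:
  y_{n+1} = y_n + z·[7/8·y_n + 1/8·y_{n+1}] ⇒ (1 − 1/8z)y_{n+1} = (1 + 7/8z)y_n
  so R(z) = (1 + 7/8z)/(1 − 1/8z).

Find x<0 with |R(x)|<1.
x=-0.66: |R|=0.3903
R=−1: 1+7/8x = −1+1/8x ⇒ -3/4x=2 ⇒ x=2/(-3/4)=-2.6667
Confirm numerically:
  x=-2.138: |R|=0.68712 <1
  x=-1.950: |R|=0.56784 <1
  x=-1.512: |R|=0.27166 <1
  x=-1.283: |R|=0.10568 <1
  x=-3.124: |R|=1.24667 >1
  x=-2.845: |R|=1.09866 >1
  x=-2.803: |R|=1.07572 >1
So |R|<1 on (-2.6667, 0).

z∈(-2.6667,0).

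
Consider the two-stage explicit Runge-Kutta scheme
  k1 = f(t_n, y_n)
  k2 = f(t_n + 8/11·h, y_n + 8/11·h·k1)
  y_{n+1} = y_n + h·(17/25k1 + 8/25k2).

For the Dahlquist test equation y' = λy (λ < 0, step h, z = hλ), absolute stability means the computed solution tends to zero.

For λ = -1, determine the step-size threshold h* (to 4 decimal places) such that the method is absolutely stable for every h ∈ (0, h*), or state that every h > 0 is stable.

(-4.2969,0); λ=-1 ⇒ h* = (275/64)/1 = 4.2969.

Set f=λy, z=hλ:
  k1=λy_n ⇒ h·k1=z·y_n;  k2=λ(1+8/11z)y_n ⇒ h·k2=z(1+8/11z)y_n
  y_{n+1}/y_n = 1 + 17/25z + 8/25z(1+8/11z) = 1 + z + 64/275z²
  R(z) = 1 + z + 64/275z².

Solve |R(x)|<1 on ℝ⁻.
x=-0.4: |R|=0.6372
R=1: x+64/275x²=0 ⇒ x=−275/64=-4.2969; min R=1−1/(4·64/275)=-0.0742>−1
Confirm numerically:
  x=-4.193: |R|=0.89864 <1
  x=-3.133: |R|=0.15138 <1
  x=-2.522: |R|=0.04174 <1
  x=-2.283: |R|=0.07000 <1
  x=-4.583: |R|=1.30518 >1
  x=-4.423: |R|=1.12983 >1
  x=-4.370: |R|=1.07437 >1
So |R|<1 on (-4.2969, 0).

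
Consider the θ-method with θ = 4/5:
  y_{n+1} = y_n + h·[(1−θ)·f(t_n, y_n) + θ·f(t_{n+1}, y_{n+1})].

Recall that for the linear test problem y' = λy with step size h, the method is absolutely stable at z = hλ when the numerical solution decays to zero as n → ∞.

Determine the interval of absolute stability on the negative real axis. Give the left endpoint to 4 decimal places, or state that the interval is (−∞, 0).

With y'=λy (z=hλ):
  y_{n+1} = y_n + z·[1/5·y_n + 4/5·y_{n+1}] ⇒ (1 − 4/5z)y_{n+1} = (1 + 1/5z)y_n
  ⇒ R(z) = (1 + 1/5z)/(1 − 4/5z).

Solve |R(x)|<1 on ℝ⁻.
x=-1.62: |R|=0.2944
x=-2: |R|=0.2308
x=-10: |R|=0.1111
x=-100: |R|=0.2346
θ=4/5≥1/2 ⇒ |1+1/5x|<|1−4/5x| ∀x<0 ⇒ unbounded interval.

unbounded; (−∞, 0).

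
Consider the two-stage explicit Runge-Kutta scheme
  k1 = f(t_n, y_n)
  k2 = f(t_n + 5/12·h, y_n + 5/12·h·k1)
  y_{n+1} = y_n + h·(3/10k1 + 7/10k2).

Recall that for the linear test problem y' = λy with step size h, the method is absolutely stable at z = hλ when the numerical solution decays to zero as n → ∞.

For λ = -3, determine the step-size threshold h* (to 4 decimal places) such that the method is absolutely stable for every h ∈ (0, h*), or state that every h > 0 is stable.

(-3.4286,0); λ=-3 ⇒ h* = (24/7)/3 = 1.1429.

On y'=λy, z=hλ:
  k1=λy_n ⇒ h·k1=z·y_n;  k2=λ(1+5/12z)y_n ⇒ h·k2=z(1+5/12z)y_n
  y_{n+1}/y_n = 1 + 3/10z + 7/10z(1+5/12z) = 1 + z + 7/24z²
  Hence R(z) = 1 + z + 7/24z².

Find x<0 with |R(x)|<1.
x=-0.93: |R|=0.3223
R=1: x+7/24x²=0 ⇒ x=−24/7=-3.4286; min R=1−1/(4·7/24)=0.1429>−1
Confirm numerically:
  x=-3.122: |R|=0.72084 <1
  x=-1.749: |R|=0.14321 <1
  x=-1.744: |R|=0.14311 <1
  x=-1.390: |R|=0.17353 <1
  x=-4.005: |R|=1.67334 >1
  x=-3.898: |R|=1.53370 >1
  x=-3.872: |R|=1.50078 >1
So |R|<1 on (-3.4286, 0).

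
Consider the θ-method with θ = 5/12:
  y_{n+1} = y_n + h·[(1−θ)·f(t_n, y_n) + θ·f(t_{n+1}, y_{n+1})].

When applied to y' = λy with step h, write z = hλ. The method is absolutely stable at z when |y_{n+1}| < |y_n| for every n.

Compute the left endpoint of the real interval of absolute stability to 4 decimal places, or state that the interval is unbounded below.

With y'=λy (z=hλ):
  y_{n+1} = y_n + z·[7/12·y_n + 5/12·y_{n+1}] ⇒ (1 − 5/12z)y_{n+1} = (1 + 7/12z)y_n
  R(z) = (1 + 7/12z)/(1 − 5/12z).

Solve |R(x)|<1 on ℝ⁻.
x=-1.59: |R|=0.0436
R=−1: 1+7/12x = −1+5/12x ⇒ -1/6x=2 ⇒ x=2/(-1/6)=-12.0000
Confirm numerically:
  x=-8.839: |R|=0.88750 <1
  x=-7.696: |R|=0.82948 <1
  x=-6.489: |R|=0.75201 <1
  x=-6.024: |R|=0.71624 <1
  x=-12.212: |R|=1.00580 >1
  x=-12.208: |R|=1.00570 >1
So |R|<1 on (-12.0000, 0).

left endpoint -12.0000.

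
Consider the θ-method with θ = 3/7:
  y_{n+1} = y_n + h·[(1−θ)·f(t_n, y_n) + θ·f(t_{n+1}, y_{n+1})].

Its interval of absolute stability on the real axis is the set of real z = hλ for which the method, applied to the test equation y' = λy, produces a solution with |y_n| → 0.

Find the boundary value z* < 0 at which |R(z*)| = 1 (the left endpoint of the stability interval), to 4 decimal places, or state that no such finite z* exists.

With y'=λy (z=hλ):
  y_{n+1} = y_n + z·[4/7·y_n + 3/7·y_{n+1}] ⇒ (1 − 3/7z)y_{n+1} = (1 + 4/7z)y_n
  so R(z) = (1 + 4/7z)/(1 − 3/7z).

Solve |R(x)|<1 on ℝ⁻.
x=-0.59: |R|=0.5291
R=−1: 1+4/7x = −1+3/7x ⇒ -1/7x=2 ⇒ x=2/(-1/7)=-14.0000
Confirm numerically:
  x=-11.772: |R|=0.94735 <1
  x=-10.992: |R|=0.92475 <1
  x=-9.604: |R|=0.87725 <1
  x=-7.628: |R|=0.78678 <1
  x=-14.403: |R|=1.00803 >1
  x=-14.180: |R|=1.00363 >1
  x=-14.098: |R|=1.00199 >1
So |R|<1 on (-14.0000, 0).

left endpoint -14.0000.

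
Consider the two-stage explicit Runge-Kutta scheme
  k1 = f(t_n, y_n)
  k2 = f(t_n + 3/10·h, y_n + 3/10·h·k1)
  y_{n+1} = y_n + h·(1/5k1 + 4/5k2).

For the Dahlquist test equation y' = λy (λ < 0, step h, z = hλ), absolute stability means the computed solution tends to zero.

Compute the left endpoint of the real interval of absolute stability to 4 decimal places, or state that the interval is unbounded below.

On y'=λy, z=hλ:
  k1=λy_n ⇒ h·k1=z·y_n;  k2=λ(1+3/10z)y_n ⇒ h·k2=z(1+3/10z)y_n
  y_{n+1}/y_n = 1 + 1/5z + 4/5z(1+3/10z) = 1 + z + 6/25z²
  ⇒ R(z) = 1 + z + 6/25z².

Need |R(x)|<1, x<0.
x=-1.12: |R|=0.1811
R=1: x+6/25x²=0 ⇒ x=−25/6=-4.1667; min R=1−1/(4·6/25)=-0.0417>−1
Confirm numerically:
  x=-3.299: |R|=0.31302 <1
  x=-2.881: |R|=0.11104 <1
  x=-2.666: |R|=0.03981 <1
  x=-2.402: |R|=0.01730 <1
  x=-4.477: |R|=1.33345 >1
  x=-4.302: |R|=1.13973 >1
Stable set (-4.1667, 0).

z* = -4.1667.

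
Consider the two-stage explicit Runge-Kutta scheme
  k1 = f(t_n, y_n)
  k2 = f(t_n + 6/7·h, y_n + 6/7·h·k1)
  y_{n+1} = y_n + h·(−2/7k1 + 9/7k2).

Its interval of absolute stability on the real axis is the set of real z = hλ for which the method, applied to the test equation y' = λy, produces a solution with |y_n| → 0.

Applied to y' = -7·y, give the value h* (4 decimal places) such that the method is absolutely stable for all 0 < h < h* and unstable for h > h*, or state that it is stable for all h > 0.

(-0.9074,0); λ=-7 ⇒ h* = (49/54)/7 = 0.1296.

With y'=λy (z=hλ):
  k1=λy_n ⇒ h·k1=z·y_n;  k2=λ(1+6/7z)y_n ⇒ h·k2=z(1+6/7z)y_n
  y_{n+1}/y_n = 1 − 2/7z + 9/7z(1+6/7z) = 1 + z + 54/49z²
  ⇒ R(z) = 1 + z + 54/49z².

Boundary: |R(x)|=1, x<0.
x=-0.62: |R|=0.8036
R=1: x+54/49x²=0 ⇒ x=−49/54=-0.9074; min R=1−1/(4·54/49)=0.7731>−1
Confirm numerically:
  x=-0.794: |R|=0.90077 <1
  x=-0.711: |R|=0.84610 <1
  x=-0.670: |R|=0.82471 <1
  x=-0.598: |R|=0.79609 <1
  x=-1.356: |R|=1.67036 >1
  x=-1.058: |R|=1.17558 >1
  x=-0.993: |R|=1.09367 >1
Interval (-0.9074, 0).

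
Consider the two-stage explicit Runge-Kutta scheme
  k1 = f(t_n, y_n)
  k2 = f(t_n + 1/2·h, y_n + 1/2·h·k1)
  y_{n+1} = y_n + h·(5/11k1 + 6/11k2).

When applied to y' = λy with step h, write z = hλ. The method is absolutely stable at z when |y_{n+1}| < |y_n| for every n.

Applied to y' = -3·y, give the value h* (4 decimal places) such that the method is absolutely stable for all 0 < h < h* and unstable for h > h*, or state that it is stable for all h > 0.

(-3.6667,0); λ=-3 ⇒ h* = (11/3)/3 = 1.2222.

On y'=λy, z=hλ:
  k1=λy_n ⇒ h·k1=z·y_n;  k2=λ(1+1/2z)y_n ⇒ h·k2=z(1+1/2z)y_n
  y_{n+1}/y_n = 1 + 5/11z + 6/11z(1+1/2z) = 1 + z + 3/11z²
  Hence R(z) = 1 + z + 3/11z².

Need |R(x)|<1, x<0.
x=-1.22: |R|=0.1859
R=1: x+3/11x²=0 ⇒ x=−11/3=-3.6667; min R=1−1/(4·3/11)=0.0833>−1
Confirm numerically:
  x=-3.486: |R|=0.82824 <1
  x=-3.169: |R|=0.56988 <1
  x=-2.101: |R|=0.10287 <1
  x=-1.954: |R|=0.08730 <1
  x=-3.929: |R|=1.28110 >1
  x=-3.917: |R|=1.26742 >1
So |R|<1 on (-3.6667, 0).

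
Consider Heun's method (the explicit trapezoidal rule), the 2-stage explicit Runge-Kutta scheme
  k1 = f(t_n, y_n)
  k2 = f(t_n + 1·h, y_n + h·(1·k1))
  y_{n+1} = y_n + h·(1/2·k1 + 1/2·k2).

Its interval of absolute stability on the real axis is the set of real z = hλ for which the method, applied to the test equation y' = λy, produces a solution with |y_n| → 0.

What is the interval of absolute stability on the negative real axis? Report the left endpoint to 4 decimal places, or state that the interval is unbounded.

(-2.0000, 0).

On y'=λy, z=hλ:
  order 2, 2-stage ⇒ R(z)=1+z+z^2/2
  (e.g. R(-1.47)=0.61045, |R|=0.61045)

Need |R(x)|<1, x<0.
x=-1.47: |R|=0.6104
|R(-1.34)|=0.5578 |R(-1.03)|=0.5005 |R(-0.93)|=0.5025
Bisect:
  x_lo=-2.4749 |R|=1.5876  x_hi=-0.1461 |R|=0.8646
  mid=-1.31048 |R|=0.54820 →hi
  mid=-1.89268 |R|=0.89844 →hi
  mid=-2.18378 |R|=1.20067 →lo
  mid=-2.03823 |R|=1.03896 →lo
  mid=-1.96546 |R|=0.96605 →hi
  mid=-2.00184 |R|=1.00185 →lo
  mid=-1.98365 |R|=0.98378 →hi
  mid=-1.99275 |R|=0.99277 →hi
  mid=-1.99730 |R|=0.99730 →hi
  mid=-1.99957 |R|=0.99957 →hi
  ...
  [-2.00014,-2.00000] ⇒ x*=-2.0000
So |R|<1 on (-2.0000, 0).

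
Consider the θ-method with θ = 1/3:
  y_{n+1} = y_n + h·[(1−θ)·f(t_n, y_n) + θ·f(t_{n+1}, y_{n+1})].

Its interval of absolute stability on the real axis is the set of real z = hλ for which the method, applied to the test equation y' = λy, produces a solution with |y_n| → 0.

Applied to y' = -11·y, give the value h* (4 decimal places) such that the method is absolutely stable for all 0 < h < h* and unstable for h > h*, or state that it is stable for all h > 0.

(-6.0000,0); λ=-11 ⇒ h* = (6)/11 = 0.5455.

With y'=λy (z=hλ):
  y_{n+1} = y_n + z·[2/3·y_n + 1/3·y_{n+1}] ⇒ (1 − 1/3z)y_{n+1} = (1 + 2/3z)y_n
  so R(z) = (1 + 2/3z)/(1 − 1/3z).

Find x<0 with |R(x)|<1.
x=-0.7: |R|=0.4324
R=−1: 1+2/3x = −1+1/3x ⇒ -1/3x=2 ⇒ x=2/(-1/3)=-6.0000
Confirm numerically:
  x=-5.873: |R|=0.98569 <1
  x=-5.609: |R|=0.95458 <1
  x=-4.278: |R|=0.76340 <1
  x=-3.163: |R|=0.53967 <1
  x=-6.598: |R|=1.06230 >1
  x=-6.172: |R|=1.01875 >1
  x=-6.023: |R|=1.00255 >1
Interval (-6.0000, 0).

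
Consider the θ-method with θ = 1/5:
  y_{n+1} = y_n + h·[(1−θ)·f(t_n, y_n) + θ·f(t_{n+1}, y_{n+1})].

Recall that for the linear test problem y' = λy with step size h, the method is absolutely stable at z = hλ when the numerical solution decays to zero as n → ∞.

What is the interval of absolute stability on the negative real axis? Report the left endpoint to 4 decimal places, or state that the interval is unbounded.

z∈(-3.3333,0).

On y'=λy, z=hλ:
  y_{n+1} = y_n + z·[4/5·y_n + 1/5·y_{n+1}] ⇒ (1 − 1/5z)y_{n+1} = (1 + 4/5z)y_n
  so R(z) = (1 + 4/5z)/(1 − 1/5z).

Boundary: |R(x)|=1, x<0.
x=-0.43: |R|=0.6041
R=−1: 1+4/5x = −1+1/5x ⇒ -3/5x=2 ⇒ x=2/(-3/5)=-3.3333
Confirm numerically:
  x=-2.615: |R|=0.71701 <1
  x=-1.803: |R|=0.32515 <1
  x=-1.544: |R|=0.17971 <1
  x=-3.763: |R|=1.14710 >1
  x=-3.584: |R|=1.08760 >1
So |R|<1 on (-3.3333, 0).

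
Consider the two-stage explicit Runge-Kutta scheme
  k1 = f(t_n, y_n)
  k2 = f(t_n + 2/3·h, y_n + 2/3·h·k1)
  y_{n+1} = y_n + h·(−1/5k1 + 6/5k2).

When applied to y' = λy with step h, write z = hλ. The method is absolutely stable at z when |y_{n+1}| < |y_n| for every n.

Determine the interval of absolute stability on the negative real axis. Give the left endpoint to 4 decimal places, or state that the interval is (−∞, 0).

Set f=λy, z=hλ:
  k1=λy_n ⇒ h·k1=z·y_n;  k2=λ(1+2/3z)y_n ⇒ h·k2=z(1+2/3z)y_n
  y_{n+1}/y_n = 1 − 1/5z + 6/5z(1+2/3z) = 1 + z + 4/5z²
  Hence R(z) = 1 + z + 4/5z².

Solve |R(x)|<1 on ℝ⁻.
x=-0.52: |R|=0.6963
R=1: x+4/5x²=0 ⇒ x=−5/4=-1.2500; min R=1−1/(4·4/5)=0.6875>−1
Confirm numerically:
  x=-0.960: |R|=0.77728 <1
  x=-0.869: |R|=0.73513 <1
  x=-0.808: |R|=0.71429 <1
  x=-1.490: |R|=1.28608 >1
  x=-1.460: |R|=1.24528 >1
Interval (-1.2500, 0).

(-1.2500, 0).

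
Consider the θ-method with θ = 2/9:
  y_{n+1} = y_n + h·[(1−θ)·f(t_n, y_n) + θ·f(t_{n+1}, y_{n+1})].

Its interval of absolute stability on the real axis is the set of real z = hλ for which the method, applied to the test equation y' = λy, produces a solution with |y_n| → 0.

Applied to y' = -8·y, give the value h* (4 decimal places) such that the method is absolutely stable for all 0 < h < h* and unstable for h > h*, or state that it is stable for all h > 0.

(-3.6000,0); λ=-8 ⇒ h* = (18/5)/8 = 0.4500.

With y'=λy (z=hλ):
  y_{n+1} = y_n + z·[7/9·y_n + 2/9·y_{n+1}] ⇒ (1 − 2/9z)y_{n+1} = (1 + 7/9z)y_n
  Hence R(z) = (1 + 7/9z)/(1 − 2/9z).

Need |R(x)|<1, x<0.
x=-1.66: |R|=0.2127
R=−1: 1+7/9x = −1+2/9x ⇒ -5/9x=2 ⇒ x=2/(-5/9)=-3.6000
Confirm numerically:
  x=-3.509: |R|=0.97159 <1
  x=-3.261: |R|=0.89080 <1
  x=-1.622: |R|=0.19226 <1
  x=-4.147: |R|=1.15815 >1
  x=-3.702: |R|=1.03109 >1
Stable set (-3.6000, 0).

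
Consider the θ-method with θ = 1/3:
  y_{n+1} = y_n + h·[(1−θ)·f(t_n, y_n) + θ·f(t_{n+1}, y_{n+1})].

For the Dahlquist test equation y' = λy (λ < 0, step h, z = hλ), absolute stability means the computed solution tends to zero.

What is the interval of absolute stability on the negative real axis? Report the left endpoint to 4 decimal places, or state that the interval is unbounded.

On y'=λy, z=hλ:
  y_{n+1} = y_n + z·[2/3·y_n + 1/3·y_{n+1}] ⇒ (1 − 1/3z)y_{n+1} = (1 + 2/3z)y_n
  ⇒ R(z) = (1 + 2/3z)/(1 − 1/3z).

Need |R(x)|<1, x<0.
x=-0.48: |R|=0.5862
R=−1: 1+2/3x = −1+1/3x ⇒ -1/3x=2 ⇒ x=2/(-1/3)=-6.0000
Confirm numerically:
  x=-4.925: |R|=0.86435 <1
  x=-3.119: |R|=0.52917 <1
  x=-2.692: |R|=0.41883 <1
  x=-6.376: |R|=1.04010 >1
  x=-6.371: |R|=1.03959 >1
  x=-6.157: |R|=1.01715 >1
Interval (-6.0000, 0).

(-6.0000, 0).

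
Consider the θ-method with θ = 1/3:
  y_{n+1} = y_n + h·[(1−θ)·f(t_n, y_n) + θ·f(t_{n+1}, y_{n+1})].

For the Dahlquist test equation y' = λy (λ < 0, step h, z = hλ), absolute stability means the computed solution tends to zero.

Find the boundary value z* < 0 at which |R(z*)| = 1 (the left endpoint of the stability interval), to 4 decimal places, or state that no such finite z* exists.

z* = -6.0000.

With y'=λy (z=hλ):
  y_{n+1} = y_n + z·[2/3·y_n + 1/3·y_{n+1}] ⇒ (1 − 1/3z)y_{n+1} = (1 + 2/3z)y_n
  Hence R(z) = (1 + 2/3z)/(1 − 1/3z).

Solve |R(x)|<1 on ℝ⁻.
x=-1.32: |R|=0.0833
R=−1: 1+2/3x = −1+1/3x ⇒ -1/3x=2 ⇒ x=2/(-1/3)=-6.0000
Confirm numerically:
  x=-3.676: |R|=0.65189 <1
  x=-3.273: |R|=0.56528 <1
  x=-2.539: |R|=0.37516 <1
  x=-6.504: |R|=1.05303 >1
  x=-6.104: |R|=1.01142 >1
Stable set (-6.0000, 0).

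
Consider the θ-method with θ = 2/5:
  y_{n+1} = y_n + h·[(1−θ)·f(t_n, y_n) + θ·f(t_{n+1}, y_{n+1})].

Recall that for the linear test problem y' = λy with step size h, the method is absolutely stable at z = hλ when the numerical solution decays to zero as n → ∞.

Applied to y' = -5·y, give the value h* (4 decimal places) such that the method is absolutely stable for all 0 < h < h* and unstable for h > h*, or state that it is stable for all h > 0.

On y'=λy, z=hλ:
  y_{n+1} = y_n + z·[3/5·y_n + 2/5·y_{n+1}] ⇒ (1 − 2/5z)y_{n+1} = (1 + 3/5z)y_n
  ⇒ R(z) = (1 + 3/5z)/(1 − 2/5z).

Need |R(x)|<1, x<0.
x=-1.74: |R|=0.0259
R=−1: 1+3/5x = −1+2/5x ⇒ -1/5x=2 ⇒ x=2/(-1/5)=-10.0000
Confirm numerically:
  x=-9.781: |R|=0.99108 <1
  x=-7.690: |R|=0.88665 <1
  x=-7.595: |R|=0.88088 <1
  x=-6.010: |R|=0.76557 <1
  x=-10.517: |R|=1.01986 >1
  x=-10.254: |R|=1.00996 >1
Stable set (-10.0000, 0).

(-10.0000,0); λ=-5 ⇒ h* = (10)/5 = 2.0000.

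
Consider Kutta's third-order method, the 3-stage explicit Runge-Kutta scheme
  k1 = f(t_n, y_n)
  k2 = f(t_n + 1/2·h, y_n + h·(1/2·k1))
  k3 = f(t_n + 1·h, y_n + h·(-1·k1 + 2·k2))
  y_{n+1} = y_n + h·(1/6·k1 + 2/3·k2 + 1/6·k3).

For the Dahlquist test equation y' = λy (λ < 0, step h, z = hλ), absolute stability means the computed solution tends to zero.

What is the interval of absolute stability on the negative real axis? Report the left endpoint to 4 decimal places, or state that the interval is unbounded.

z∈(-2.5127,0).

With y'=λy (z=hλ):
  order 3, 3-stage ⇒ R(z)=1+z+z^2/2+z^3/6
  (e.g. R(-1.54)=0.03709, |R|=0.03709)

Find x<0 with |R(x)|<1.
x=-1.54: |R|=0.0371
|R(-2.63)|=1.2035 |R(-2.36)|=0.7659 |R(-0.93)|=0.3684
Bisect:
  x_lo=-2.9836 |R|=1.9594  x_hi=-0.0654 |R|=0.9367
  mid=-1.52451 |R|=0.04703 →hi
  mid=-2.25407 |R|=0.62242 →hi
  mid=-2.61886 |R|=1.18318 →lo
  mid=-2.43646 |R|=0.87891 →hi
  mid=-2.52766 |R|=1.02469 →lo
  mid=-2.48206 |R|=0.95026 →hi
  mid=-2.50486 |R|=0.98708 →hi
  ...
  [-2.51288,-2.51270] ⇒ x*=-2.5127
Stable set (-2.5127, 0).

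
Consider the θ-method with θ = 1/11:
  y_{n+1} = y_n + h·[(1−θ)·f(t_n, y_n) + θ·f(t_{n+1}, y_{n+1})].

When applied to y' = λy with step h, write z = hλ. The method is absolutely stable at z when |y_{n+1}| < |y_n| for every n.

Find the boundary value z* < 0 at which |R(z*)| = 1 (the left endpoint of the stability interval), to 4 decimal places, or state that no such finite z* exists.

Set f=λy, z=hλ:
  y_{n+1} = y_n + z·[10/11·y_n + 1/11·y_{n+1}] ⇒ (1 − 1/11z)y_{n+1} = (1 + 10/11z)y_n
  R(z) = (1 + 10/11z)/(1 − 1/11z).

Find x<0 with |R(x)|<1.
x=-0.84: |R|=0.2196
R=−1: 1+10/11x = −1+1/11x ⇒ -9/11x=2 ⇒ x=2/(-9/11)=-2.4444
Confirm numerically:
  x=-2.300: |R|=0.90226 <1
  x=-2.236: |R|=0.85827 <1
  x=-1.969: |R|=0.67006 <1
  x=-0.996: |R|=0.08670 <1
  x=-2.958: |R|=1.33114 >1
  x=-2.622: |R|=1.11731 >1
  x=-2.494: |R|=1.03305 >1
So |R|<1 on (-2.4444, 0).

z* = -2.4444.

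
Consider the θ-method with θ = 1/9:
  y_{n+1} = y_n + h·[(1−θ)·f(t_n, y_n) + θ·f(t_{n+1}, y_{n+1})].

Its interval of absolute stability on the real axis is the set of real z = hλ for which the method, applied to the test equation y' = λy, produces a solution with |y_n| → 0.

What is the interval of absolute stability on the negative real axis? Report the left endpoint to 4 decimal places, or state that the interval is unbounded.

On y'=λy, z=hλ:
  y_{n+1} = y_n + z·[8/9·y_n + 1/9·y_{n+1}] ⇒ (1 − 1/9z)y_{n+1} = (1 + 8/9z)y_n
  R(z) = (1 + 8/9z)/(1 − 1/9z).

Boundary: |R(x)|=1, x<0.
x=-1.21: |R|=0.0666
R=−1: 1+8/9x = −1+1/9x ⇒ -7/9x=2 ⇒ x=2/(-7/9)=-2.5714
Confirm numerically:
  x=-2.146: |R|=0.73282 <1
  x=-1.908: |R|=0.57426 <1
  x=-1.321: |R|=0.15192 <1
  x=-1.141: |R|=0.01262 <1
  x=-2.820: |R|=1.14721 >1
  x=-2.672: |R|=1.06032 >1
So |R|<1 on (-2.5714, 0).

z∈(-2.5714,0).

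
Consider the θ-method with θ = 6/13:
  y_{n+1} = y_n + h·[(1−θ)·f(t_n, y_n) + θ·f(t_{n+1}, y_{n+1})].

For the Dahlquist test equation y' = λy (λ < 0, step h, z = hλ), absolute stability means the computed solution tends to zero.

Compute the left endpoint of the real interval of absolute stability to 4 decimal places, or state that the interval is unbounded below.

z* = -26.0000.

Test eqn y'=λy, z=hλ:
  y_{n+1} = y_n + z·[7/13·y_n + 6/13·y_{n+1}] ⇒ (1 − 6/13z)y_{n+1} = (1 + 7/13z)y_n
  ⇒ R(z) = (1 + 7/13z)/(1 − 6/13z).

Need |R(x)|<1, x<0.
x=-1.65: |R|=0.0633
R=−1: 1+7/13x = −1+6/13x ⇒ -1/13x=2 ⇒ x=2/(-1/13)=-26.0000
Confirm numerically:
  x=-20.966: |R|=0.96373 <1
  x=-14.345: |R|=0.88236 <1
  x=-13.619: |R|=0.86928 <1
  x=-10.811: |R|=0.80493 <1
  x=-26.461: |R|=1.00268 >1
  x=-26.329: |R|=1.00192 >1
  x=-26.314: |R|=1.00184 >1
So |R|<1 on (-26.0000, 0).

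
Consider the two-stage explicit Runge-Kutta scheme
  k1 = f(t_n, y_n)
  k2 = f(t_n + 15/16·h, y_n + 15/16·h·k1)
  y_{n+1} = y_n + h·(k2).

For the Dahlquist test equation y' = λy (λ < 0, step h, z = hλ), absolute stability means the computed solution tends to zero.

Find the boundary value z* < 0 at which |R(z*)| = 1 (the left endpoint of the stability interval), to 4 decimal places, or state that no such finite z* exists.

z* = -1.0667.

Test eqn y'=λy, z=hλ:
  k1=λy_n ⇒ h·k1=z·y_n;  k2=λ(1+15/16z)y_n ⇒ h·k2=z(1+15/16z)y_n
  y_{n+1}/y_n = 1 + z(1+15/16z) = 1 + z + 15/16z²
  so R(z) = 1 + z + 15/16z².

Solve |R(x)|<1 on ℝ⁻.
x=-1.22: |R|=1.1754
R=1: x+15/16x²=0 ⇒ x=−16/15=-1.0667; min R=1−1/(4·15/16)=0.7333>−1
Confirm numerically:
  x=-0.915: |R|=0.86990 <1
  x=-0.874: |R|=0.84213 <1
  x=-0.598: |R|=0.73725 <1
  x=-1.585: |R|=1.77021 >1
  x=-1.567: |R|=1.73502 >1
So |R|<1 on (-1.0667, 0).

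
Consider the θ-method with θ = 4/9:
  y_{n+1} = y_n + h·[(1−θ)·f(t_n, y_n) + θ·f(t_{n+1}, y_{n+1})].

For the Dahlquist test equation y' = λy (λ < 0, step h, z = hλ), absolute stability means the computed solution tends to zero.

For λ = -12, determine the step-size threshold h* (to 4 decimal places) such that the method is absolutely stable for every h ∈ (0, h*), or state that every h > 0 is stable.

On y'=λy, z=hλ:
  y_{n+1} = y_n + z·[5/9·y_n + 4/9·y_{n+1}] ⇒ (1 − 4/9z)y_{n+1} = (1 + 5/9z)y_n
  R(z) = (1 + 5/9z)/(1 − 4/9z).

Need |R(x)|<1, x<0.
x=-1.26: |R|=0.1923
R=−1: 1+5/9x = −1+4/9x ⇒ -1/9x=2 ⇒ x=2/(-1/9)=-18.0000
Confirm numerically:
  x=-13.037: |R|=0.91884 <1
  x=-10.483: |R|=0.85241 <1
  x=-8.224: |R|=0.76666 <1
  x=-18.529: |R|=1.00636 >1
  x=-18.111: |R|=1.00136 >1
So |R|<1 on (-18.0000, 0).

(-18.0000,0); λ=-12 ⇒ h* = (18)/12 = 1.5000.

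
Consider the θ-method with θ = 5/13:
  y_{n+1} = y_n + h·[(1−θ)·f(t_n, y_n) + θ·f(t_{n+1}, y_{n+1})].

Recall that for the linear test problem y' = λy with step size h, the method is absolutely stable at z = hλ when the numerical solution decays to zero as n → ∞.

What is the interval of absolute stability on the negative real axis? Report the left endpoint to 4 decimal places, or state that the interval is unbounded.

z∈(-8.6667,0).

With y'=λy (z=hλ):
  y_{n+1} = y_n + z·[8/13·y_n + 5/13·y_{n+1}] ⇒ (1 − 5/13z)y_{n+1} = (1 + 8/13z)y_n
  Hence R(z) = (1 + 8/13z)/(1 − 5/13z).

Find x<0 with |R(x)|<1.
x=-1.23: |R|=0.1650
R=−1: 1+8/13x = −1+5/13x ⇒ -3/13x=2 ⇒ x=2/(-3/13)=-8.6667
Confirm numerically:
  x=-6.664: |R|=0.87029 <1
  x=-6.558: |R|=0.86185 <1
  x=-5.593: |R|=0.77491 <1
  x=-4.437: |R|=0.63936 <1
  x=-9.130: |R|=1.02370 >1
  x=-8.758: |R|=1.00482 >1
So |R|<1 on (-8.6667, 0).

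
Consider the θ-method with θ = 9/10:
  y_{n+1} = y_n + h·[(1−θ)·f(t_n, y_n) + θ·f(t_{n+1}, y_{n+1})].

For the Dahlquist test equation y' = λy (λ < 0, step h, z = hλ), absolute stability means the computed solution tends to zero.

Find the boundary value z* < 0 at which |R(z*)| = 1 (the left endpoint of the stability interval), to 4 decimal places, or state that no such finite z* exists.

Set f=λy, z=hλ:
  y_{n+1} = y_n + z·[1/10·y_n + 9/10·y_{n+1}] ⇒ (1 − 9/10z)y_{n+1} = (1 + 1/10z)y_n
  R(z) = (1 + 1/10z)/(1 − 9/10z).

Solve |R(x)|<1 on ℝ⁻.
x=-0.76: |R|=0.5487
x=-2: |R|=0.2857
x=-10: |R|=0.0000
x=-100: |R|=0.0989
θ=9/10≥1/2 ⇒ |1+1/10x|<|1−9/10x| ∀x<0 ⇒ unbounded interval.

(−∞, 0) — no finite endpoint.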